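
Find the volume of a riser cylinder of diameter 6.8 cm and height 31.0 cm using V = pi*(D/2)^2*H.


Formula: V = pi * (D/2)^2 * H  (cylinder volume)
Radius = D/2 = 6.8/2 = 3.4 cm
V = pi * 3.4^2 * 31.0 = 1125.8211 cm^3

Final answer: 1125.8211 cm^3


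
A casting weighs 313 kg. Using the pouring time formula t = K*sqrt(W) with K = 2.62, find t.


Formula: t = K * sqrt(W)
sqrt(W) = sqrt(313) = 17.69181
t = 2.62 * 17.69181 = 46.3525 s

Final answer: 46.3525 s


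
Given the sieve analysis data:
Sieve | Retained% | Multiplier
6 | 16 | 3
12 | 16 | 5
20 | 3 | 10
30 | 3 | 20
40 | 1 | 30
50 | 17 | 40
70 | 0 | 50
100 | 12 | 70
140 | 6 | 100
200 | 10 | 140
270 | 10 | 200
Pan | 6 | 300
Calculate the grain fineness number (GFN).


Formula: GFN = sum(pct * multiplier) / sum(pct)
sum(pct * multiplier) = 7568
sum(pct) = 100
GFN = 7568 / 100 = 75.68


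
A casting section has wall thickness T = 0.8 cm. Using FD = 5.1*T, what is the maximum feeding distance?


Formula: FD = 5.1 * T  (riser feeding-distance rule)
FD = 5.1 * 0.8 cm = 4.0800 cm


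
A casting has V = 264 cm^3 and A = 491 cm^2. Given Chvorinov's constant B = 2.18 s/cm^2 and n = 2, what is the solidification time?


Formula: t_s = B * (V/A)^n  (Chvorinov's rule, n=2)
Modulus M = V/A = 264/491 = 0.537678 cm
M^2 = 0.537678^2 = 0.289098 cm^2
t_s = 2.18 * 0.289098 = 0.6302 s


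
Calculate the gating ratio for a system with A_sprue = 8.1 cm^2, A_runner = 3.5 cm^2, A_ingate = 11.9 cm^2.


Sprue:Runner:Ingate = 1 : 3.5/8.1 : 11.9/8.1 = 1:0.43:1.47

Final answer: 1:0.43:1.47


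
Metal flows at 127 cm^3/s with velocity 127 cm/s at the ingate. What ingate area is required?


Formula: A_ingate = Q / v  (continuity equation)
A = 127 cm^3/s / 127 cm/s = 1.0000 cm^2

Final answer: 1.0000 cm^2


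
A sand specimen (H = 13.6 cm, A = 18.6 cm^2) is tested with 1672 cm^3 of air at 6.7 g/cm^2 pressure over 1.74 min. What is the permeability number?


Formula: Permeability Number P = (V * H) / (p * A * t)
Numerator: V * H = 1672 * 13.6 = 22739.2
Denominator: p * A * t = 6.7 * 18.6 * 1.74 = 216.8388
P = 22739.2 / 216.8388 = 104.8668


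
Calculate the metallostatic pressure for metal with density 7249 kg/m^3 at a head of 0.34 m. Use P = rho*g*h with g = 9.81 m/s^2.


Formula: P = rho * g * h
rho * g = 7249 * 9.81 = 71112.69 N/m^3
P = 71112.69 * 0.34 = 24178.3146 Pa

24178.3146 Pa


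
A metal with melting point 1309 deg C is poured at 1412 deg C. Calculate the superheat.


Formula: Superheat = T_pour - T_melt
Superheat = 1412 - 1309 = 103 deg C

Answer: 103 deg C


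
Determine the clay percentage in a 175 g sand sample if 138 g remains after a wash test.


Formula: Clay% = (W_total - W_washed) / W_total * 100
Clay mass = 175 - 138 = 37 g
Clay% = 37 / 175 * 100 = 21.1429%

Answer: 21.1429%


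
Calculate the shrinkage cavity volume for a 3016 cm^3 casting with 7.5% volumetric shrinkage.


Formula: V_shrink = V_casting * shrinkage_pct / 100
V_shrink = 3016 cm^3 * 7.5 / 100 = 226.2000 cm^3

Final answer: 226.2000 cm^3


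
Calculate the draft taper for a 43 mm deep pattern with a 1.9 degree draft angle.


Formula: taper = depth * tan(draft_angle)
tan(1.9 deg) = 0.0331734
taper = 43 mm * 0.0331734 = 1.4265 mm

1.4265 mm


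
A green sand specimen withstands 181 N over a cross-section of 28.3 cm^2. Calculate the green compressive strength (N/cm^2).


Formula: Compressive Strength = Force / Area
Strength = 181 N / 28.3 cm^2 = 6.3958 N/cm^2

Final answer: 6.3958 N/cm^2


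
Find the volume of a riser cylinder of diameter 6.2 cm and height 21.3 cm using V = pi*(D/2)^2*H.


Formula: V = pi * (D/2)^2 * H  (cylinder volume)
Radius = D/2 = 6.2/2 = 3.1 cm
V = pi * 3.1^2 * 21.3 = 643.0620 cm^3

Answer: 643.0620 cm^3


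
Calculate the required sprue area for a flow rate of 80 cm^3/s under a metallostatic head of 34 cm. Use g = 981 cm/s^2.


Formula: v = sqrt(2*g*h), A = Q/v
Velocity: v = sqrt(2 * 981 * 34) = sqrt(66708) = 258.2789 cm/s
Sprue area: A = Q / v = 80 / 258.2789 = 0.3097 cm^2

Answer: 0.3097 cm^2


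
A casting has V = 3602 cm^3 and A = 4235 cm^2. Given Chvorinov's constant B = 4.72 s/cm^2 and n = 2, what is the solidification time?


Formula: t_s = B * (V/A)^n  (Chvorinov's rule, n=2)
Modulus M = V/A = 3602/4235 = 0.850531 cm
M^2 = 0.850531^2 = 0.723403 cm^2
t_s = 4.72 * 0.723403 = 3.4145 s


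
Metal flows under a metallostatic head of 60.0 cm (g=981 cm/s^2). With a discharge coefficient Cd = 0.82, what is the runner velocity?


Formula: v = Cd * sqrt(2 * g * h)  (Torricelli with discharge coefficient)
2*g*h = 2 * 981 * 60.0 = 117720.0 cm^2/s^2
sqrt(117720.0) = 343.10348 cm/s
v = 0.82 * 343.10348 = 281.3449 cm/s


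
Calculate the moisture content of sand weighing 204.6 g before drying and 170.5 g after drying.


Formula: MC = (W_wet - W_dry) / W_wet * 100
Water mass = 204.6 - 170.5 = 34.1 g
MC = 34.1 / 204.6 * 100 = 16.6667%


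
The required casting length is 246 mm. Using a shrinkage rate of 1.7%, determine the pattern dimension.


Formula: L_pattern = L_casting * (1 + shrinkage_rate/100)
Shrinkage factor = 1 + 1.7/100 = 1.017
L_pattern = 246 mm * 1.017 = 250.1820 mm

250.1820 mm


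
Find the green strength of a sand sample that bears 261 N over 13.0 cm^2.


Formula: Compressive Strength = Force / Area
Strength = 261 N / 13.0 cm^2 = 20.0769 N/cm^2


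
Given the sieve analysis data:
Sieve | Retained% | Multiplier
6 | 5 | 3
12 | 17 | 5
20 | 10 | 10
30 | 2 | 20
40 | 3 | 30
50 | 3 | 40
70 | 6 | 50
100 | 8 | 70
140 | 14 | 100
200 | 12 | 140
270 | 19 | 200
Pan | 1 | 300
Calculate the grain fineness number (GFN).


Formula: GFN = sum(pct * multiplier) / sum(pct)
sum(pct * multiplier) = 8490
sum(pct) = 100
GFN = 8490 / 100 = 84.90


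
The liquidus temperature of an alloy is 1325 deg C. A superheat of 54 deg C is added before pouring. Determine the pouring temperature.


Formula: T_pour = T_melt + Superheat
T_pour = 1325 + 54 = 1379 deg C

Final answer: 1379 deg C


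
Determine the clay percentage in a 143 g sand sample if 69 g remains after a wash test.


Formula: Clay% = (W_total - W_washed) / W_total * 100
Clay mass = 143 - 69 = 74 g
Clay% = 74 / 143 * 100 = 51.7483%

Answer: 51.7483%


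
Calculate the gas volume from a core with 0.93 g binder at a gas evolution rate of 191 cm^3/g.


Formula: V_gas = W_binder * gas_evolution_rate
V = 0.93 g * 191 cm^3/g = 177.6300 cm^3

Final answer: 177.6300 cm^3


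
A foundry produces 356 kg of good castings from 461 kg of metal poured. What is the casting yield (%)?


Formula: Casting Yield = (W_good / W_total) * 100
Yield = (356 kg / 461 kg) * 100 = 77.2234%


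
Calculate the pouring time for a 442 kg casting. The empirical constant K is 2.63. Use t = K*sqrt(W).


Formula: t = K * sqrt(W)
sqrt(W) = sqrt(442) = 21.02380
t = 2.63 * 21.02380 = 55.2926 s


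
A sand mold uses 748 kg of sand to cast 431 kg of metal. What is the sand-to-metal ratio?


Formula: Sand-to-Metal Ratio = W_sand / W_metal
Ratio = 748 kg / 431 kg = 1.7355

Answer: 1.7355


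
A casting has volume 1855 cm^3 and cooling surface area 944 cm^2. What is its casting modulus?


Formula: Casting Modulus M = V / A
M = 1855 cm^3 / 944 cm^2 = 1.9650 cm

Answer: 1.9650 cm


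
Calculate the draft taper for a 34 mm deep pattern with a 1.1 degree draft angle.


Formula: taper = depth * tan(draft_angle)
tan(1.1 deg) = 0.0192010
taper = 34 mm * 0.0192010 = 0.6528 mm


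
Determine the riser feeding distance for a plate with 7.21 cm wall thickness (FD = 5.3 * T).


Formula: FD = 5.3 * T  (riser feeding-distance rule)
FD = 5.3 * 7.21 cm = 38.2130 cm

Final answer: 38.2130 cm


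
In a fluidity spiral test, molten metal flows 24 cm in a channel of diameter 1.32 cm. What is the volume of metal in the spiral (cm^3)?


Formula: V = pi * (d/2)^2 * L  (cylinder volume)
Radius = 1.32/2 = 0.66 cm
V = pi * 0.66^2 * 24 = 32.8435 cm^3

Answer: 32.8435 cm^3


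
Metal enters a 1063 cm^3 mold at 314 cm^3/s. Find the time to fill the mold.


Formula: t_fill = V_mold / Q_flow
t = 1063 cm^3 / 314 cm^3/s = 3.3854 s

3.3854 s


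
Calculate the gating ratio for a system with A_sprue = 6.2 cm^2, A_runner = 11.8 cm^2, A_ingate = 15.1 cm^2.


Sprue:Runner:Ingate = 1 : 11.8/6.2 : 15.1/6.2 = 1:1.90:2.44


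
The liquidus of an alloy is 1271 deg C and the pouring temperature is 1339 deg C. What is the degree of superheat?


Formula: Superheat = T_pour - T_melt
Superheat = 1339 - 1271 = 68 deg C

Final answer: 68 deg C


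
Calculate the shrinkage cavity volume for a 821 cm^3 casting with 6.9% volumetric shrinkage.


Formula: V_shrink = V_casting * shrinkage_pct / 100
V_shrink = 821 cm^3 * 6.9 / 100 = 56.6490 cm^3

Final answer: 56.6490 cm^3


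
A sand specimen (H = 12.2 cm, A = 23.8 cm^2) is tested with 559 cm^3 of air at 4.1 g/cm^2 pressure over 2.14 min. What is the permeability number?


Formula: Permeability Number P = (V * H) / (p * A * t)
Numerator: V * H = 559 * 12.2 = 6819.8
Denominator: p * A * t = 4.1 * 23.8 * 2.14 = 208.8212
P = 6819.8 / 208.8212 = 32.6586

32.6586


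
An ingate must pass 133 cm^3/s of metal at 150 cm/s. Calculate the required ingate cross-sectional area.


Formula: A_ingate = Q / v  (continuity equation)
A = 133 cm^3/s / 150 cm/s = 0.8867 cm^2


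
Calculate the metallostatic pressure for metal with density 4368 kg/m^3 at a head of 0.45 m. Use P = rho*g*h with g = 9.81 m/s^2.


Formula: P = rho * g * h
rho * g = 4368 * 9.81 = 42850.08 N/m^3
P = 42850.08 * 0.45 = 19282.5360 Pa

Answer: 19282.5360 Pa


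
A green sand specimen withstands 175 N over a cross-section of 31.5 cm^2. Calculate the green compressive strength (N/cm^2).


Formula: Compressive Strength = Force / Area
Strength = 175 N / 31.5 cm^2 = 5.5556 N/cm^2

Final answer: 5.5556 N/cm^2


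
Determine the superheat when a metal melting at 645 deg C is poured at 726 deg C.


Formula: Superheat = T_pour - T_melt
Superheat = 726 - 645 = 81 deg C

Answer: 81 deg C


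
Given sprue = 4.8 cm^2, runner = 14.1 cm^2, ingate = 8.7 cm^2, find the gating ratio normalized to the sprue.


Sprue:Runner:Ingate = 1 : 14.1/4.8 : 8.7/4.8 = 1:2.94:1.81

Answer: 1:2.94:1.81


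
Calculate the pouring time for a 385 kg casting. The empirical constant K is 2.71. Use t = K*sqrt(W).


Formula: t = K * sqrt(W)
sqrt(W) = sqrt(385) = 19.62142
t = 2.71 * 19.62142 = 53.1740 s

Final answer: 53.1740 s


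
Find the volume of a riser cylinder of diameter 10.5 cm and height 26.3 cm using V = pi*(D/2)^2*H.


Formula: V = pi * (D/2)^2 * H  (cylinder volume)
Radius = D/2 = 10.5/2 = 5.25 cm
V = pi * 5.25^2 * 26.3 = 2277.3209 cm^3

2277.3209 cm^3


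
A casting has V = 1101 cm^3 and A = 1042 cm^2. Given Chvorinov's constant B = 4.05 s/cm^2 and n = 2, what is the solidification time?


Formula: t_s = B * (V/A)^n  (Chvorinov's rule, n=2)
Modulus M = V/A = 1101/1042 = 1.056622 cm
M^2 = 1.056622^2 = 1.116450 cm^2
t_s = 4.05 * 1.116450 = 4.5216 s


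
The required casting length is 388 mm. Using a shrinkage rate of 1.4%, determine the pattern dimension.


Formula: L_pattern = L_casting * (1 + shrinkage_rate/100)
Shrinkage factor = 1 + 1.4/100 = 1.014
L_pattern = 388 mm * 1.014 = 393.4320 mm


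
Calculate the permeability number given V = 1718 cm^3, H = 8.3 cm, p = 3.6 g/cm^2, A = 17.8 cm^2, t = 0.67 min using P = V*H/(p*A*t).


Formula: Permeability Number P = (V * H) / (p * A * t)
Numerator: V * H = 1718 * 8.3 = 14259.4
Denominator: p * A * t = 3.6 * 17.8 * 0.67 = 42.9336
P = 14259.4 / 42.9336 = 332.1268

Final answer: 332.1268


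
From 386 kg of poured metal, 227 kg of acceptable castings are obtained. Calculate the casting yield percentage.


Formula: Casting Yield = (W_good / W_total) * 100
Yield = (227 kg / 386 kg) * 100 = 58.8083%

Final answer: 58.8083%


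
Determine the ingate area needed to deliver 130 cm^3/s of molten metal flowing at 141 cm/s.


Formula: A_ingate = Q / v  (continuity equation)
A = 130 cm^3/s / 141 cm/s = 0.9220 cm^2

0.9220 cm^2


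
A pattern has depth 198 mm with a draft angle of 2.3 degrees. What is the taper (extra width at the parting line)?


Formula: taper = depth * tan(draft_angle)
tan(2.3 deg) = 0.0401641
taper = 198 mm * 0.0401641 = 7.9525 mm

7.9525 mm


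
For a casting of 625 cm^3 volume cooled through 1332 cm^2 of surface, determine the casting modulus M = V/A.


Formula: Casting Modulus M = V / A
M = 625 cm^3 / 1332 cm^2 = 0.4692 cm

Answer: 0.4692 cm


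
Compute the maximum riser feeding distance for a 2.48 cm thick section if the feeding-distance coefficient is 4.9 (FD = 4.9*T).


Formula: FD = 4.9 * T  (riser feeding-distance rule)
FD = 4.9 * 2.48 cm = 12.1520 cm


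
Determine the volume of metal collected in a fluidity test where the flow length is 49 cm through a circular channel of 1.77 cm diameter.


Formula: V = pi * (d/2)^2 * L  (cylinder volume)
Radius = 1.77/2 = 0.885 cm
V = pi * 0.885^2 * 49 = 120.5681 cm^3

120.5681 cm^3


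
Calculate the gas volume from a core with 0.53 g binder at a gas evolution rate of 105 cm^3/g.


Formula: V_gas = W_binder * gas_evolution_rate
V = 0.53 g * 105 cm^3/g = 55.6500 cm^3

Answer: 55.6500 cm^3


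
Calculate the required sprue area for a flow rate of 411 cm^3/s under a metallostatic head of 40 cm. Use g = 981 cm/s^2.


Formula: v = sqrt(2*g*h), A = Q/v
Velocity: v = sqrt(2 * 981 * 40) = sqrt(78480) = 280.1428 cm/s
Sprue area: A = Q / v = 411 / 280.1428 = 1.4671 cm^2

Final answer: 1.4671 cm^2


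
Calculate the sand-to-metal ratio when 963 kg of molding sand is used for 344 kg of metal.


Formula: Sand-to-Metal Ratio = W_sand / W_metal
Ratio = 963 kg / 344 kg = 2.7994

Answer: 2.7994


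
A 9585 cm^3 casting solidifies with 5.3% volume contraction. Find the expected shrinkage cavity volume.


Formula: V_shrink = V_casting * shrinkage_pct / 100
V_shrink = 9585 cm^3 * 5.3 / 100 = 508.0050 cm^3

508.0050 cm^3


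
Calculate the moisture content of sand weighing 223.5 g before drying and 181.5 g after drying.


Formula: MC = (W_wet - W_dry) / W_wet * 100
Water mass = 223.5 - 181.5 = 42.0 g
MC = 42.0 / 223.5 * 100 = 18.7919%


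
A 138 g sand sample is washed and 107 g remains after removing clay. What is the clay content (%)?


Formula: Clay% = (W_total - W_washed) / W_total * 100
Clay mass = 138 - 107 = 31 g
Clay% = 31 / 138 * 100 = 22.4638%

Final answer: 22.4638%


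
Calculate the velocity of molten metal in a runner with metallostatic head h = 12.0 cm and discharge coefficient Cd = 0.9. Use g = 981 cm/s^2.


Formula: v = Cd * sqrt(2 * g * h)  (Torricelli with discharge coefficient)
2*g*h = 2 * 981 * 12.0 = 23544.0 cm^2/s^2
sqrt(23544.0) = 153.44054 cm/s
v = 0.9 * 153.44054 = 138.0965 cm/s

138.0965 cm/s


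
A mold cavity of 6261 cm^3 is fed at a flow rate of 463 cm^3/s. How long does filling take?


Formula: t_fill = V_mold / Q_flow
t = 6261 cm^3 / 463 cm^3/s = 13.5227 s

Final answer: 13.5227 s


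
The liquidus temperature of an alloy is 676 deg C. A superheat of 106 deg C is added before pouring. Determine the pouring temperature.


Formula: T_pour = T_melt + Superheat
T_pour = 676 + 106 = 782 deg C

782 deg C


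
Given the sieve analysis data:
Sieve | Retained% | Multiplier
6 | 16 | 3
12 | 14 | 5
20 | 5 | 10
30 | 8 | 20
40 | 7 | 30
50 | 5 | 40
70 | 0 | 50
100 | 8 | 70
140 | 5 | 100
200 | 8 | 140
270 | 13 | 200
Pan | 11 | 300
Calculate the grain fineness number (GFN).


Formula: GFN = sum(pct * multiplier) / sum(pct)
sum(pct * multiplier) = 8818
sum(pct) = 100
GFN = 8818 / 100 = 88.18


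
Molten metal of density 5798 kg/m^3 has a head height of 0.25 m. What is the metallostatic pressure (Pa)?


Formula: P = rho * g * h
rho * g = 5798 * 9.81 = 56878.38 N/m^3
P = 56878.38 * 0.25 = 14219.5950 Pa


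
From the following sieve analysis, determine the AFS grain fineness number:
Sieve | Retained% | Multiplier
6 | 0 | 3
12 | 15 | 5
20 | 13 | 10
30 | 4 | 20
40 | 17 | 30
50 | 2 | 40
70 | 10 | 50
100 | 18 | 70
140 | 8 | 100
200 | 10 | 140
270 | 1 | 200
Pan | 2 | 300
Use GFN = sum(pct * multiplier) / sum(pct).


Formula: GFN = sum(pct * multiplier) / sum(pct)
sum(pct * multiplier) = 5635
sum(pct) = 100
GFN = 5635 / 100 = 56.35


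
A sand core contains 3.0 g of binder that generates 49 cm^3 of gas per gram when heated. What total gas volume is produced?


Formula: V_gas = W_binder * gas_evolution_rate
V = 3.0 g * 49 cm^3/g = 147.0000 cm^3

Answer: 147.0000 cm^3


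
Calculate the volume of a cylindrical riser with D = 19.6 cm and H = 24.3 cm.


Formula: V = pi * (D/2)^2 * H  (cylinder volume)
Radius = D/2 = 19.6/2 = 9.8 cm
V = pi * 9.8^2 * 24.3 = 7331.7610 cm^3

Answer: 7331.7610 cm^3


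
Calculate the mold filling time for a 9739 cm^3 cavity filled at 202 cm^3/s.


Formula: t_fill = V_mold / Q_flow
t = 9739 cm^3 / 202 cm^3/s = 48.2129 s

Final answer: 48.2129 s


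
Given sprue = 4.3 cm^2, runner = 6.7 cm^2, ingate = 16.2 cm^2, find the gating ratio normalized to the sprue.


Sprue:Runner:Ingate = 1 : 6.7/4.3 : 16.2/4.3 = 1:1.56:3.77

1:1.56:3.77


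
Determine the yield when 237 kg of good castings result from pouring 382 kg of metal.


Formula: Casting Yield = (W_good / W_total) * 100
Yield = (237 kg / 382 kg) * 100 = 62.0419%

Final answer: 62.0419%


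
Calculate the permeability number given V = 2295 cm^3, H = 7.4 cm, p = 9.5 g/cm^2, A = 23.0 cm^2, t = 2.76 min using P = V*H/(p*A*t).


Formula: Permeability Number P = (V * H) / (p * A * t)
Numerator: V * H = 2295 * 7.4 = 16983.0
Denominator: p * A * t = 9.5 * 23.0 * 2.76 = 603.06
P = 16983.0 / 603.06 = 28.1614

28.1614


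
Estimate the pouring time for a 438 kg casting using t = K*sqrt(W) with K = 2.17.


Formula: t = K * sqrt(W)
sqrt(W) = sqrt(438) = 20.92845
t = 2.17 * 20.92845 = 45.4147 s

Final answer: 45.4147 s


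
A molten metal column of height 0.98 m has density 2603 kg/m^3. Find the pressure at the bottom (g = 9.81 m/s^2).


Formula: P = rho * g * h
rho * g = 2603 * 9.81 = 25535.43 N/m^3
P = 25535.43 * 0.98 = 25024.7214 Pa

Answer: 25024.7214 Pa


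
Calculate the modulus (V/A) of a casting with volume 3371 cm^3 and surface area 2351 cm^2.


Formula: Casting Modulus M = V / A
M = 3371 cm^3 / 2351 cm^2 = 1.4339 cm

Final answer: 1.4339 cm


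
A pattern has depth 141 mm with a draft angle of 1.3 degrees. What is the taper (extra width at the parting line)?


Formula: taper = depth * tan(draft_angle)
tan(1.3 deg) = 0.0226932
taper = 141 mm * 0.0226932 = 3.1997 mm

3.1997 mm


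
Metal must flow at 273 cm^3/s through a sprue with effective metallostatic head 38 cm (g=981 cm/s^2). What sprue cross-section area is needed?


Formula: v = sqrt(2*g*h), A = Q/v
Velocity: v = sqrt(2 * 981 * 38) = sqrt(74556) = 273.0494 cm/s
Sprue area: A = Q / v = 273 / 273.0494 = 0.9998 cm^2

Final answer: 0.9998 cm^2


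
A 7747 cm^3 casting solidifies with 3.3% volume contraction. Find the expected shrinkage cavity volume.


Formula: V_shrink = V_casting * shrinkage_pct / 100
V_shrink = 7747 cm^3 * 3.3 / 100 = 255.6510 cm^3

Answer: 255.6510 cm^3


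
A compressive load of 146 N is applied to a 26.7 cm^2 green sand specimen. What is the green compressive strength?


Formula: Compressive Strength = Force / Area
Strength = 146 N / 26.7 cm^2 = 5.4682 N/cm^2

Answer: 5.4682 N/cm^2


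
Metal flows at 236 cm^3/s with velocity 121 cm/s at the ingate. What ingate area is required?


Formula: A_ingate = Q / v  (continuity equation)
A = 236 cm^3/s / 121 cm/s = 1.9504 cm^2

1.9504 cm^2


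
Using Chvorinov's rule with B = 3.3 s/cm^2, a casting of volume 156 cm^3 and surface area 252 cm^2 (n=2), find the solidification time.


Formula: t_s = B * (V/A)^n  (Chvorinov's rule, n=2)
Modulus M = V/A = 156/252 = 0.619048 cm
M^2 = 0.619048^2 = 0.383220 cm^2
t_s = 3.3 * 0.383220 = 1.2646 s

1.2646 s


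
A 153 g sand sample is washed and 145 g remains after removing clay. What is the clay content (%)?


Formula: Clay% = (W_total - W_washed) / W_total * 100
Clay mass = 153 - 145 = 8 g
Clay% = 8 / 153 * 100 = 5.2288%

5.2288%


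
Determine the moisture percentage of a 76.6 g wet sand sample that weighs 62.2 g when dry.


Formula: MC = (W_wet - W_dry) / W_wet * 100
Water mass = 76.6 - 62.2 = 14.4 g
MC = 14.4 / 76.6 * 100 = 18.7990%


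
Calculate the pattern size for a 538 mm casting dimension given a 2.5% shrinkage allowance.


Formula: L_pattern = L_casting * (1 + shrinkage_rate/100)
Shrinkage factor = 1 + 2.5/100 = 1.025
L_pattern = 538 mm * 1.025 = 551.4500 mm

Final answer: 551.4500 mm


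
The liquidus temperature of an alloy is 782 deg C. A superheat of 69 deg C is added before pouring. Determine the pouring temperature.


Formula: T_pour = T_melt + Superheat
T_pour = 782 + 69 = 851 deg C


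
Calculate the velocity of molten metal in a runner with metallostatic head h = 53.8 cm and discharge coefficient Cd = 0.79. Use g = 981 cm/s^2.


Formula: v = Cd * sqrt(2 * g * h)  (Torricelli with discharge coefficient)
2*g*h = 2 * 981 * 53.8 = 105555.6 cm^2/s^2
sqrt(105555.6) = 324.89321 cm/s
v = 0.79 * 324.89321 = 256.6656 cm/s

Answer: 256.6656 cm/s


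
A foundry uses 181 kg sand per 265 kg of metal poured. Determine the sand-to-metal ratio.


Formula: Sand-to-Metal Ratio = W_sand / W_metal
Ratio = 181 kg / 265 kg = 0.6830

0.6830


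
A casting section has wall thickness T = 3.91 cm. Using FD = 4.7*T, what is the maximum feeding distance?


Formula: FD = 4.7 * T  (riser feeding-distance rule)
FD = 4.7 * 3.91 cm = 18.3770 cm

18.3770 cm


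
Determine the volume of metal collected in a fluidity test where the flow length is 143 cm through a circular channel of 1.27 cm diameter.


Formula: V = pi * (d/2)^2 * L  (cylinder volume)
Radius = 1.27/2 = 0.635 cm
V = pi * 0.635^2 * 143 = 181.1479 cm^3

181.1479 cm^3


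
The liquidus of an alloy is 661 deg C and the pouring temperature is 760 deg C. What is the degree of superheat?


Formula: Superheat = T_pour - T_melt
Superheat = 760 - 661 = 99 deg C

Final answer: 99 deg C


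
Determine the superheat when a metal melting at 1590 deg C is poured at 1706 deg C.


Formula: Superheat = T_pour - T_melt
Superheat = 1706 - 1590 = 116 deg C

Final answer: 116 deg C


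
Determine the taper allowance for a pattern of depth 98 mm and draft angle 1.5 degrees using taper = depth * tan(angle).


Formula: taper = depth * tan(draft_angle)
tan(1.5 deg) = 0.0261859
taper = 98 mm * 0.0261859 = 2.5662 mm

Answer: 2.5662 mm


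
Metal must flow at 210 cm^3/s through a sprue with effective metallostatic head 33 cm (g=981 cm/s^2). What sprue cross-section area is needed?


Formula: v = sqrt(2*g*h), A = Q/v
Velocity: v = sqrt(2 * 981 * 33) = sqrt(64746) = 254.4524 cm/s
Sprue area: A = Q / v = 210 / 254.4524 = 0.8253 cm^2

Answer: 0.8253 cm^2


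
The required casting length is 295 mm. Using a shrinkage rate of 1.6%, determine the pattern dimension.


Formula: L_pattern = L_casting * (1 + shrinkage_rate/100)
Shrinkage factor = 1 + 1.6/100 = 1.016
L_pattern = 295 mm * 1.016 = 299.7200 mm

Final answer: 299.7200 mm


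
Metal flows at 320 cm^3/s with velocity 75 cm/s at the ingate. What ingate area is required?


Formula: A_ingate = Q / v  (continuity equation)
A = 320 cm^3/s / 75 cm/s = 4.2667 cm^2

Final answer: 4.2667 cm^2


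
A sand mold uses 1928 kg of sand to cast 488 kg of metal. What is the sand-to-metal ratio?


Formula: Sand-to-Metal Ratio = W_sand / W_metal
Ratio = 1928 kg / 488 kg = 3.9508

3.9508


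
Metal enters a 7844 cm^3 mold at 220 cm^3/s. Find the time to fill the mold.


Formula: t_fill = V_mold / Q_flow
t = 7844 cm^3 / 220 cm^3/s = 35.6545 s

Answer: 35.6545 s


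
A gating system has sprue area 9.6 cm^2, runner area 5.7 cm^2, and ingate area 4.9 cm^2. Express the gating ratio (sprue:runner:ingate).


Sprue:Runner:Ingate = 1 : 5.7/9.6 : 4.9/9.6 = 1:0.59:0.51

Answer: 1:0.59:0.51


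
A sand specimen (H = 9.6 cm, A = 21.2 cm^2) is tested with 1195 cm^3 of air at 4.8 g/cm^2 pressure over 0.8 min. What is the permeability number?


Formula: Permeability Number P = (V * H) / (p * A * t)
Numerator: V * H = 1195 * 9.6 = 11472.0
Denominator: p * A * t = 4.8 * 21.2 * 0.8 = 81.408
P = 11472.0 / 81.408 = 140.9198

Final answer: 140.9198


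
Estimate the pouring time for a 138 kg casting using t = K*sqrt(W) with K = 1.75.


Formula: t = K * sqrt(W)
sqrt(W) = sqrt(138) = 11.74734
t = 1.75 * 11.74734 = 20.5578 s

20.5578 s


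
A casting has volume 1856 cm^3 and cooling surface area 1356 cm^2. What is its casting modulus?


Formula: Casting Modulus M = V / A
M = 1856 cm^3 / 1356 cm^2 = 1.3687 cm

Answer: 1.3687 cm


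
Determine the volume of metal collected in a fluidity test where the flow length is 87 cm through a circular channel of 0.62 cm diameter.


Formula: V = pi * (d/2)^2 * L  (cylinder volume)
Radius = 0.62/2 = 0.31 cm
V = pi * 0.31^2 * 87 = 26.2659 cm^3

Answer: 26.2659 cm^3


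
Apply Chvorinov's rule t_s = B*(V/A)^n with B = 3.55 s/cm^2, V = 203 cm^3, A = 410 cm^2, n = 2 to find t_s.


Formula: t_s = B * (V/A)^n  (Chvorinov's rule, n=2)
Modulus M = V/A = 203/410 = 0.495122 cm
M^2 = 0.495122^2 = 0.245146 cm^2
t_s = 3.55 * 0.245146 = 0.8703 s

Answer: 0.8703 s


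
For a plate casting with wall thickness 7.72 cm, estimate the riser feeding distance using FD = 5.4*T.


Formula: FD = 5.4 * T  (riser feeding-distance rule)
FD = 5.4 * 7.72 cm = 41.6880 cm


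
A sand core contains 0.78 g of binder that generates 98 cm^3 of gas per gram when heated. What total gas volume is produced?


Formula: V_gas = W_binder * gas_evolution_rate
V = 0.78 g * 98 cm^3/g = 76.4400 cm^3


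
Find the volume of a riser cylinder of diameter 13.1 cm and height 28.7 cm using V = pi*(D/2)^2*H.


Formula: V = pi * (D/2)^2 * H  (cylinder volume)
Radius = D/2 = 13.1/2 = 6.55 cm
V = pi * 6.55^2 * 28.7 = 3868.2485 cm^3

3868.2485 cm^3


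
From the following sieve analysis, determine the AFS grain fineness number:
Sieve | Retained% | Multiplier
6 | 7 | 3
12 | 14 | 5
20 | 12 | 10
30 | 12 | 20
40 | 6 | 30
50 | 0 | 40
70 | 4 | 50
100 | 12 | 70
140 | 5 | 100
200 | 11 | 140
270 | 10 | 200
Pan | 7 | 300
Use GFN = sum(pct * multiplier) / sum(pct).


Formula: GFN = sum(pct * multiplier) / sum(pct)
sum(pct * multiplier) = 7811
sum(pct) = 100
GFN = 7811 / 100 = 78.11

78.11


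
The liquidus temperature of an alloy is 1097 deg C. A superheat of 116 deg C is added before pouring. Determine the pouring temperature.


Formula: T_pour = T_melt + Superheat
T_pour = 1097 + 116 = 1213 deg C

Final answer: 1213 deg C


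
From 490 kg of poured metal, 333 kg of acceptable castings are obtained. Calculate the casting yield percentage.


Formula: Casting Yield = (W_good / W_total) * 100
Yield = (333 kg / 490 kg) * 100 = 67.9592%

Answer: 67.9592%


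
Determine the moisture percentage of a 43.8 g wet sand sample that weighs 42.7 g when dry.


Formula: MC = (W_wet - W_dry) / W_wet * 100
Water mass = 43.8 - 42.7 = 1.1 g
MC = 1.1 / 43.8 * 100 = 2.5114%


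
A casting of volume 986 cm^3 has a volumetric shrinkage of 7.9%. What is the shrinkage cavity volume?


Formula: V_shrink = V_casting * shrinkage_pct / 100
V_shrink = 986 cm^3 * 7.9 / 100 = 77.8940 cm^3

Answer: 77.8940 cm^3


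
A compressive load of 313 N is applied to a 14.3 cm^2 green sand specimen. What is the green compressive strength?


Formula: Compressive Strength = Force / Area
Strength = 313 N / 14.3 cm^2 = 21.8881 N/cm^2


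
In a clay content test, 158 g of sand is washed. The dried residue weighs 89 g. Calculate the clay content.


Formula: Clay% = (W_total - W_washed) / W_total * 100
Clay mass = 158 - 89 = 69 g
Clay% = 69 / 158 * 100 = 43.6709%


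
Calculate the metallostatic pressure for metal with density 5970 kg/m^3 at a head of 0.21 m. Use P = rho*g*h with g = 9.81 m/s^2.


Formula: P = rho * g * h
rho * g = 5970 * 9.81 = 58565.7 N/m^3
P = 58565.7 * 0.21 = 12298.7970 Pa


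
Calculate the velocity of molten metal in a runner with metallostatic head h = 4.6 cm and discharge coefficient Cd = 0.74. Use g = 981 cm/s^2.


Formula: v = Cd * sqrt(2 * g * h)  (Torricelli with discharge coefficient)
2*g*h = 2 * 981 * 4.6 = 9025.2 cm^2/s^2
sqrt(9025.2) = 95.00105 cm/s
v = 0.74 * 95.00105 = 70.3008 cm/s

70.3008 cm/s


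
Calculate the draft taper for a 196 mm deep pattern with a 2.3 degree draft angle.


Formula: taper = depth * tan(draft_angle)
tan(2.3 deg) = 0.0401641
taper = 196 mm * 0.0401641 = 7.8722 mm

Answer: 7.8722 mm


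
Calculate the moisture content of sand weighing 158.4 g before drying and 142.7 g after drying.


Formula: MC = (W_wet - W_dry) / W_wet * 100
Water mass = 158.4 - 142.7 = 15.7 g
MC = 15.7 / 158.4 * 100 = 9.9116%


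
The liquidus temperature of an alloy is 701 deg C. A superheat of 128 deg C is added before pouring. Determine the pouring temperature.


Formula: T_pour = T_melt + Superheat
T_pour = 701 + 128 = 829 deg C

Final answer: 829 deg C


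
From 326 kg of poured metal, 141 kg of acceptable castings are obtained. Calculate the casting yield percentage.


Formula: Casting Yield = (W_good / W_total) * 100
Yield = (141 kg / 326 kg) * 100 = 43.2515%

Answer: 43.2515%


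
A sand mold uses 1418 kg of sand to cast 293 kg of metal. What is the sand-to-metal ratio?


Formula: Sand-to-Metal Ratio = W_sand / W_metal
Ratio = 1418 kg / 293 kg = 4.8396


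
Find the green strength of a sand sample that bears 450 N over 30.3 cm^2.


Formula: Compressive Strength = Force / Area
Strength = 450 N / 30.3 cm^2 = 14.8515 N/cm^2

Final answer: 14.8515 N/cm^2


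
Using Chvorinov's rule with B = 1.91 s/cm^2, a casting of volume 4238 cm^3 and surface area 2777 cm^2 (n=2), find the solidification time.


Formula: t_s = B * (V/A)^n  (Chvorinov's rule, n=2)
Modulus M = V/A = 4238/2777 = 1.526107 cm
M^2 = 1.526107^2 = 2.329003 cm^2
t_s = 1.91 * 2.329003 = 4.4484 s

4.4484 s


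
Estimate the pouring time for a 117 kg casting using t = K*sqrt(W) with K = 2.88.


Formula: t = K * sqrt(W)
sqrt(W) = sqrt(117) = 10.81665
t = 2.88 * 10.81665 = 31.1520 s

Answer: 31.1520 s


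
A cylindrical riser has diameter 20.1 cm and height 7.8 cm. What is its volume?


Formula: V = pi * (D/2)^2 * H  (cylinder volume)
Radius = D/2 = 20.1/2 = 10.05 cm
V = pi * 10.05^2 * 7.8 = 2475.0080 cm^3

Answer: 2475.0080 cm^3


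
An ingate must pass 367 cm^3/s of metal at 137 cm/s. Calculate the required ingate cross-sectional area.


Formula: A_ingate = Q / v  (continuity equation)
A = 367 cm^3/s / 137 cm/s = 2.6788 cm^2


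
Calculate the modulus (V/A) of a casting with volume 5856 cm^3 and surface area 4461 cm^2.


Formula: Casting Modulus M = V / A
M = 5856 cm^3 / 4461 cm^2 = 1.3127 cm


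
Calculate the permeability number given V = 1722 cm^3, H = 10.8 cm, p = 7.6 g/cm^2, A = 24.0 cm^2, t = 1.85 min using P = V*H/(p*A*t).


Formula: Permeability Number P = (V * H) / (p * A * t)
Numerator: V * H = 1722 * 10.8 = 18597.6
Denominator: p * A * t = 7.6 * 24.0 * 1.85 = 337.44
P = 18597.6 / 337.44 = 55.1138

Final answer: 55.1138


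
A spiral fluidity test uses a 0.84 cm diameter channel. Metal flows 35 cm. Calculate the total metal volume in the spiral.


Formula: V = pi * (d/2)^2 * L  (cylinder volume)
Radius = 0.84/2 = 0.42 cm
V = pi * 0.42^2 * 35 = 19.3962 cm^3

19.3962 cm^3


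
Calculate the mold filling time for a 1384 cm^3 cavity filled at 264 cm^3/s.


Formula: t_fill = V_mold / Q_flow
t = 1384 cm^3 / 264 cm^3/s = 5.2424 s


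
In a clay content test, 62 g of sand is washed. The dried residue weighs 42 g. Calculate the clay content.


Formula: Clay% = (W_total - W_washed) / W_total * 100
Clay mass = 62 - 42 = 20 g
Clay% = 20 / 62 * 100 = 32.2581%

32.2581%


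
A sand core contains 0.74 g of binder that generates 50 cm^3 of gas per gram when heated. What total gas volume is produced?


Formula: V_gas = W_binder * gas_evolution_rate
V = 0.74 g * 50 cm^3/g = 37.0000 cm^3

Answer: 37.0000 cm^3


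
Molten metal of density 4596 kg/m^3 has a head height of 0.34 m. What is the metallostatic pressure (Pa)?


Formula: P = rho * g * h
rho * g = 4596 * 9.81 = 45086.76 N/m^3
P = 45086.76 * 0.34 = 15329.4984 Pa

Final answer: 15329.4984 Pa


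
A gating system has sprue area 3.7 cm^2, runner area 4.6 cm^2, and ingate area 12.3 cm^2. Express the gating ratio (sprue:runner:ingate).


Sprue:Runner:Ingate = 1 : 4.6/3.7 : 12.3/3.7 = 1:1.24:3.32

Final answer: 1:1.24:3.32


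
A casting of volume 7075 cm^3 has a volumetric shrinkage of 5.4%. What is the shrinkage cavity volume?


Formula: V_shrink = V_casting * shrinkage_pct / 100
V_shrink = 7075 cm^3 * 5.4 / 100 = 382.0500 cm^3

Final answer: 382.0500 cm^3


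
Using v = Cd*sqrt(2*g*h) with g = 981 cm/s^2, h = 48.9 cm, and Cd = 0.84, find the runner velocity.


Formula: v = Cd * sqrt(2 * g * h)  (Torricelli with discharge coefficient)
2*g*h = 2 * 981 * 48.9 = 95941.8 cm^2/s^2
sqrt(95941.8) = 309.74473 cm/s
v = 0.84 * 309.74473 = 260.1856 cm/s

Final answer: 260.1856 cm/s


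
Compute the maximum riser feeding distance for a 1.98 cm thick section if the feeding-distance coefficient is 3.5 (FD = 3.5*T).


Formula: FD = 3.5 * T  (riser feeding-distance rule)
FD = 3.5 * 1.98 cm = 6.9300 cm

6.9300 cm


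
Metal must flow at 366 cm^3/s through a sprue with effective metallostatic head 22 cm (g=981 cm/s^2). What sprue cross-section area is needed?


Formula: v = sqrt(2*g*h), A = Q/v
Velocity: v = sqrt(2 * 981 * 22) = sqrt(43164) = 207.7595 cm/s
Sprue area: A = Q / v = 366 / 207.7595 = 1.7617 cm^2

Final answer: 1.7617 cm^2


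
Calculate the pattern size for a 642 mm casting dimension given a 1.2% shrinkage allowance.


Formula: L_pattern = L_casting * (1 + shrinkage_rate/100)
Shrinkage factor = 1 + 1.2/100 = 1.012
L_pattern = 642 mm * 1.012 = 649.7040 mm

Answer: 649.7040 mm


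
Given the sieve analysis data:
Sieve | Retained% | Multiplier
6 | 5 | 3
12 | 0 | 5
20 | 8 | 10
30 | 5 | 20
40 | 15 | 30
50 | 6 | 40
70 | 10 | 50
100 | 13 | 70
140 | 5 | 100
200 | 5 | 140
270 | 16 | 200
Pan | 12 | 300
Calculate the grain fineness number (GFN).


Formula: GFN = sum(pct * multiplier) / sum(pct)
sum(pct * multiplier) = 10295
sum(pct) = 100
GFN = 10295 / 100 = 102.95


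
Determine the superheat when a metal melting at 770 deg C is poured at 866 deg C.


Formula: Superheat = T_pour - T_melt
Superheat = 866 - 770 = 96 deg C

96 deg C


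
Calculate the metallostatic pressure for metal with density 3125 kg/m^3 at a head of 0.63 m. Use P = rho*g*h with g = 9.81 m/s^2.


Formula: P = rho * g * h
rho * g = 3125 * 9.81 = 30656.25 N/m^3
P = 30656.25 * 0.63 = 19313.4375 Pa


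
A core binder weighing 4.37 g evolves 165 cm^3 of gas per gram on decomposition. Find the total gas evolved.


Formula: V_gas = W_binder * gas_evolution_rate
V = 4.37 g * 165 cm^3/g = 721.0500 cm^3

Final answer: 721.0500 cm^3


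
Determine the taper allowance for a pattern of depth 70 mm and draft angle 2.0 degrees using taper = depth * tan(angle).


Formula: taper = depth * tan(draft_angle)
tan(2.0 deg) = 0.0349208
taper = 70 mm * 0.0349208 = 2.4445 mm

2.4445 mm


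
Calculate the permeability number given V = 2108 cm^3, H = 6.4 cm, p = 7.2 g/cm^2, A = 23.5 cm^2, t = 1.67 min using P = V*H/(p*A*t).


Formula: Permeability Number P = (V * H) / (p * A * t)
Numerator: V * H = 2108 * 6.4 = 13491.2
Denominator: p * A * t = 7.2 * 23.5 * 1.67 = 282.564
P = 13491.2 / 282.564 = 47.7456

Final answer: 47.7456


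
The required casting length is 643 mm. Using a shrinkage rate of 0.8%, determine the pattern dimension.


Formula: L_pattern = L_casting * (1 + shrinkage_rate/100)
Shrinkage factor = 1 + 0.8/100 = 1.008
L_pattern = 643 mm * 1.008 = 648.1440 mm

648.1440 mm


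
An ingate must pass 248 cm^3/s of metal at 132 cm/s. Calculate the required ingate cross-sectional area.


Formula: A_ingate = Q / v  (continuity equation)
A = 248 cm^3/s / 132 cm/s = 1.8788 cm^2

Final answer: 1.8788 cm^2


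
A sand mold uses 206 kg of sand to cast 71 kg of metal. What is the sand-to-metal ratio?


Formula: Sand-to-Metal Ratio = W_sand / W_metal
Ratio = 206 kg / 71 kg = 2.9014

2.9014


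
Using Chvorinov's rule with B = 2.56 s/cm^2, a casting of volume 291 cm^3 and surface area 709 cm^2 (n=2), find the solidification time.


Formula: t_s = B * (V/A)^n  (Chvorinov's rule, n=2)
Modulus M = V/A = 291/709 = 0.410437 cm
M^2 = 0.410437^2 = 0.168459 cm^2
t_s = 2.56 * 0.168459 = 0.4313 s

0.4313 s


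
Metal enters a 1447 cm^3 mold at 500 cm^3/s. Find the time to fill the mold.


Formula: t_fill = V_mold / Q_flow
t = 1447 cm^3 / 500 cm^3/s = 2.8940 s

Final answer: 2.8940 s


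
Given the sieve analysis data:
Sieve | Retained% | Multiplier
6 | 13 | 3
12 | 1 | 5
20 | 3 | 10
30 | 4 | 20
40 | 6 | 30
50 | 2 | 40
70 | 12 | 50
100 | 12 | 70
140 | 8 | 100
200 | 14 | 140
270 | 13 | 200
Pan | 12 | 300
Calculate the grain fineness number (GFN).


Formula: GFN = sum(pct * multiplier) / sum(pct)
sum(pct * multiplier) = 10814
sum(pct) = 100
GFN = 10814 / 100 = 108.14


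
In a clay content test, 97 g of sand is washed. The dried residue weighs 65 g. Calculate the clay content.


Formula: Clay% = (W_total - W_washed) / W_total * 100
Clay mass = 97 - 65 = 32 g
Clay% = 32 / 97 * 100 = 32.9897%

Answer: 32.9897%


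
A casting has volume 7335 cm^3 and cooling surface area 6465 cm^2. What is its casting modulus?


Formula: Casting Modulus M = V / A
M = 7335 cm^3 / 6465 cm^2 = 1.1346 cm

Answer: 1.1346 cm


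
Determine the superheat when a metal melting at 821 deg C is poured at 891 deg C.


Formula: Superheat = T_pour - T_melt
Superheat = 891 - 821 = 70 deg C

Final answer: 70 deg C


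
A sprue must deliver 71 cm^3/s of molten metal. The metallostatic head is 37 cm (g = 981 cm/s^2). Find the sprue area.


Formula: v = sqrt(2*g*h), A = Q/v
Velocity: v = sqrt(2 * 981 * 37) = sqrt(72594) = 269.4327 cm/s
Sprue area: A = Q / v = 71 / 269.4327 = 0.2635 cm^2


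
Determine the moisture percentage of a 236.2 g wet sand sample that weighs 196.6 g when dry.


Formula: MC = (W_wet - W_dry) / W_wet * 100
Water mass = 236.2 - 196.6 = 39.6 g
MC = 39.6 / 236.2 * 100 = 16.7655%

Answer: 16.7655%


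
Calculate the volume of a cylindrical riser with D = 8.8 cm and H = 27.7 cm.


Formula: V = pi * (D/2)^2 * H  (cylinder volume)
Radius = D/2 = 8.8/2 = 4.4 cm
V = pi * 4.4^2 * 27.7 = 1684.7482 cm^3

Final answer: 1684.7482 cm^3


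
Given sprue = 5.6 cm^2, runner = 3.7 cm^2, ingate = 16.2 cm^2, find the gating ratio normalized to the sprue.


Sprue:Runner:Ingate = 1 : 3.7/5.6 : 16.2/5.6 = 1:0.66:2.89


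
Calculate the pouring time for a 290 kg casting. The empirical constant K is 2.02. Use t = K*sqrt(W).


Formula: t = K * sqrt(W)
sqrt(W) = sqrt(290) = 17.02939
t = 2.02 * 17.02939 = 34.3994 s


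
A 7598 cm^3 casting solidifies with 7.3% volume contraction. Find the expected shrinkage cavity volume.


Formula: V_shrink = V_casting * shrinkage_pct / 100
V_shrink = 7598 cm^3 * 7.3 / 100 = 554.6540 cm^3

Final answer: 554.6540 cm^3


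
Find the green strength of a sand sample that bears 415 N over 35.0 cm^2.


Formula: Compressive Strength = Force / Area
Strength = 415 N / 35.0 cm^2 = 11.8571 N/cm^2

11.8571 N/cm^2


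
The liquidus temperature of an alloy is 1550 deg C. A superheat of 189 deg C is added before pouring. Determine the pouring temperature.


Formula: T_pour = T_melt + Superheat
T_pour = 1550 + 189 = 1739 deg C

Answer: 1739 deg C
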